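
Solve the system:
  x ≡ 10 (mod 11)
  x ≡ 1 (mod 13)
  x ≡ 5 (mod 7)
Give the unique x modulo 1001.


Moduli 11, 13, 7 are pairwise coprime; by CRT there is a unique solution modulo M = 11 · 13 · 7 = 1001.
Solve pairwise, accumulating the modulus:
  Start with x ≡ 10 (mod 11).
  Combine with x ≡ 1 (mod 13): since gcd(11, 13) = 1, we get a unique residue mod 143.
    Write x = 10 + 11·t and substitute into x ≡ 1 (mod 13): 11·t ≡ 1 − 10 = -9 (mod 13).
    Reduce coefficients mod 13: 11·t ≡ 4 (mod 13).
    The inverse of 11 mod 13 is 6 (since 11·6 = 66 = 5·13 + 1), so t ≡ 6·4 = 24 ≡ 11 (mod 13).
    Then x = 10 + 11·11 = 131, valid modulo lcm(11, 13) = 143: x ≡ 131 (mod 143).
  Combine with x ≡ 5 (mod 7): since gcd(143, 7) = 1, we get a unique residue mod 1001.
    Write x = 131 + 143·t and substitute into x ≡ 5 (mod 7): 143·t ≡ 5 − 131 = -126 (mod 7).
    Reduce coefficients mod 7: 3·t ≡ 0 (mod 7).
    The inverse of 3 mod 7 is 5 (since 3·5 = 15 = 2·7 + 1), so t ≡ 5·0 = 0 ≡ 0 (mod 7).
    Then x = 131 + 143·0 = 131, valid modulo lcm(143, 7) = 1001: x ≡ 131 (mod 1001).
Verify: 131 mod 11 = 10 ✓, 131 mod 13 = 1 ✓, 131 mod 7 = 5 ✓.

x ≡ 131 (mod 1001).


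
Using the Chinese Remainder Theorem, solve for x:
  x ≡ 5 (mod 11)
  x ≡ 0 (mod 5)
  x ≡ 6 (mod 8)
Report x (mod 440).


Moduli 11, 5, 8 are pairwise coprime; by CRT there is a unique solution modulo M = 11 · 5 · 8 = 440.
Solve pairwise, accumulating the modulus:
  Start with x ≡ 5 (mod 11).
  Combine with x ≡ 0 (mod 5): since gcd(11, 5) = 1, we get a unique residue mod 55.
    Write x = 5 + 11·t and substitute into x ≡ 0 (mod 5): 11·t ≡ 0 − 5 = -5 (mod 5).
    Reduce coefficients mod 5: 1·t ≡ 0 (mod 5).
    So t ≡ 0 (mod 5).
    Then x = 5 + 11·0 = 5, valid modulo lcm(11, 5) = 55: x ≡ 5 (mod 55).
  Combine with x ≡ 6 (mod 8): since gcd(55, 8) = 1, we get a unique residue mod 440.
    Write x = 5 + 55·t and substitute into x ≡ 6 (mod 8): 55·t ≡ 6 − 5 = 1 (mod 8).
    Reduce coefficients mod 8: 7·t ≡ 1 (mod 8).
    The inverse of 7 mod 8 is 7 (since 7·7 = 49 = 6·8 + 1), so t ≡ 7·1 = 7 ≡ 7 (mod 8).
    Then x = 5 + 55·7 = 390, valid modulo lcm(55, 8) = 440: x ≡ 390 (mod 440).
Verify: 390 mod 11 = 5 ✓, 390 mod 5 = 0 ✓, 390 mod 8 = 6 ✓.

x ≡ 390 (mod 440).


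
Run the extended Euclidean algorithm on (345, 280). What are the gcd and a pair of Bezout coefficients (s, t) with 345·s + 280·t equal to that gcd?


Euclidean algorithm on (345, 280) — divide until remainder is 0:
  345 = 1 · 280 + 65
  280 = 4 · 65 + 20
  65 = 3 · 20 + 5
  20 = 4 · 5 + 0
gcd(345, 280) = 5.
Track Bezout coefficients alongside the remainders: start with r₀ = 345 = a·1 + b·0 (s = 1, t = 0) and r₁ = 280 = a·0 + b·1 (s = 0, t = 1); each new remainder r_{k+1} = r_{k-1} − q_k·r_k inherits s_{k+1} = s_{k-1} − q_k·s_k, t_{k+1} = t_{k-1} − q_k·t_k, so r_k = a·s_k + b·t_k at every step:
  q = 1: r = 65, s = 1 − 1·0 = 1, t = 0 − 1·1 = -1  (check: 345·1 + 280·(-1) = 65)
  q = 4: r = 20, s = 0 − 4·1 = -4, t = 1 − 4·(-1) = 5  (check: 345·(-4) + 280·5 = 20)
  q = 3: r = 5, s = 1 − 3·(-4) = 13, t = -1 − 3·5 = -16  (check: 345·13 + 280·(-16) = 5)
The row with r = 5 (the gcd) gives the Bezout coefficients s = 13, t = -16.
Result: 345 · (13) + 280 · (-16) = 5.

gcd(345, 280) = 5; s = 13, t = -16 (check: 345·13 + 280·(-16) = 5).


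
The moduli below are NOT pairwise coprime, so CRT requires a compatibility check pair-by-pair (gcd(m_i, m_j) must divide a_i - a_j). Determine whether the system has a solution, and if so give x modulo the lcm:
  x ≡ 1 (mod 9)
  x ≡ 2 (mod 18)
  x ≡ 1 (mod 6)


Moduli 9, 18, 6 are not pairwise coprime, so CRT works modulo lcm(m_i) when all pairwise compatibility conditions hold.
Pairwise compatibility: gcd(m_i, m_j) must divide a_i - a_j for every pair.
Merge one congruence at a time:
  Start: x ≡ 1 (mod 9).
  Combine with x ≡ 2 (mod 18): gcd(9, 18) = 9, and 2 - 1 = 1 is NOT divisible by 9.
    ⇒ system is inconsistent (no integer solution).

No solution (the system is inconsistent).


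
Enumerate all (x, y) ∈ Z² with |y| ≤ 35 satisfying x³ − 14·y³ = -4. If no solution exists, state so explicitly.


The equation is x³ - 14y³ = -4. For fixed y, x³ = 14·y³ − 4, so a solution requires the RHS to be a perfect cube.
Strategy: iterate y from -35 to 35, compute RHS = 14·y³ − 4, and check whether it is a (positive or negative) perfect cube.
Check small values of y:
  y = 0: RHS = -4 is not a perfect cube.
  y = 1: RHS = 10 is not a perfect cube.
  y = -1: RHS = -18 is not a perfect cube.
  y = 2: RHS = 108 is not a perfect cube.
  y = -2: RHS = -116 is not a perfect cube.
  y = 3: RHS = 374 is not a perfect cube.
  y = -3: RHS = -382 is not a perfect cube.
Continuing the search up to |y| = 35 finds no solutions either.
No (x, y) in the scanned range satisfies the equation.

No integer solutions with |y| ≤ 35.


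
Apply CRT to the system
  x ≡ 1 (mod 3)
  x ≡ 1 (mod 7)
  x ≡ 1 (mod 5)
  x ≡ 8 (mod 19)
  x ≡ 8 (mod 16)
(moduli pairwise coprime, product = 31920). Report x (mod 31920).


Product of moduli M = 3 · 7 · 5 · 19 · 16 = 31920.
Merge one congruence at a time:
  Start: x ≡ 1 (mod 3).
  Combine with x ≡ 1 (mod 7); new modulus lcm = 21.
    Write x = 1 + 3·t and substitute into x ≡ 1 (mod 7): 3·t ≡ 1 − 1 = 0 (mod 7).
    The inverse of 3 mod 7 is 5 (since 3·5 = 15 = 2·7 + 1), so t ≡ 5·0 = 0 ≡ 0 (mod 7).
    Then x = 1 + 3·0 = 1, valid modulo lcm(3, 7) = 21: x ≡ 1 (mod 21).
  Combine with x ≡ 1 (mod 5); new modulus lcm = 105.
    Write x = 1 + 21·t and substitute into x ≡ 1 (mod 5): 21·t ≡ 1 − 1 = 0 (mod 5).
    Reduce coefficients mod 5: 1·t ≡ 0 (mod 5).
    So t ≡ 0 (mod 5).
    Then x = 1 + 21·0 = 1, valid modulo lcm(21, 5) = 105: x ≡ 1 (mod 105).
  Combine with x ≡ 8 (mod 19); new modulus lcm = 1995.
    Write x = 1 + 105·t and substitute into x ≡ 8 (mod 19): 105·t ≡ 8 − 1 = 7 (mod 19).
    Reduce coefficients mod 19: 10·t ≡ 7 (mod 19).
    The inverse of 10 mod 19 is 2 (since 10·2 = 20 = 1·19 + 1), so t ≡ 2·7 = 14 ≡ 14 (mod 19).
    Then x = 1 + 105·14 = 1471, valid modulo lcm(105, 19) = 1995: x ≡ 1471 (mod 1995).
  Combine with x ≡ 8 (mod 16); new modulus lcm = 31920.
    Write x = 1471 + 1995·t and substitute into x ≡ 8 (mod 16): 1995·t ≡ 8 − 1471 = -1463 (mod 16).
    Reduce coefficients mod 16: 11·t ≡ 9 (mod 16).
    The inverse of 11 mod 16 is 3 (since 11·3 = 33 = 2·16 + 1), so t ≡ 3·9 = 27 ≡ 11 (mod 16).
    Then x = 1471 + 1995·11 = 23416, valid modulo lcm(1995, 16) = 31920: x ≡ 23416 (mod 31920).
Verify against each original: 23416 mod 3 = 1, 23416 mod 7 = 1, 23416 mod 5 = 1, 23416 mod 19 = 8, 23416 mod 16 = 8.

x ≡ 23416 (mod 31920).


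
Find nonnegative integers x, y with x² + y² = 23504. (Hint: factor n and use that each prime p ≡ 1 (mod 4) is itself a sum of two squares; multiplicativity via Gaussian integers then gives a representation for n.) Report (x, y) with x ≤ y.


Step 1: Factor n = 23504 = 2^4 · 13 · 113.
Step 2: Check the mod-4 condition on each prime factor: 2 = 2 (special); 13 ≡ 1 (mod 4), exponent 1; 113 ≡ 1 (mod 4), exponent 1.
All primes ≡ 3 (mod 4) appear to even exponent (or don't appear), so by the two-squares theorem n IS expressible as a sum of two squares.
Step 3: Build a representation. Group n = k² · m with k = 4 and m = 13 · 113 = 1469 (a product of primes ≡ 1 (mod 4)); a representation of m scales to one of n via (k·x)² + (k·y)² = k²(x² + y²). Each prime p ≡ 1 (mod 4) is itself a sum of two squares; find a² by testing p − a² for a perfect square:
  13: 13 − 1² = 12, 13 − 2² = 9 = 3² ⇒ 13 = 2² + 3².
  113: 113 − 1² = 112, 113 − 2² = 109, 113 − 3² = 104, 113 − 4² = 97, 113 − 5² = 88, 113 − 6² = 77, 113 − 7² = 64 = 8² ⇒ 113 = 7² + 8².
  Combine using the Brahmagupta–Fibonacci identity (a² + b²)(c² + d²) = (ac − bd)² + (ad + bc)² = (ac + bd)² + (ad − bc)²:
  13 · 113 = 1469: from (2² + 3²)(7² + 8²), take (2·7 − 3·8, 2·8 + 3·7) = (14 − 24, 16 + 21) = (-10, 37); dropping signs (only squares matter) gives (10, 37); check 10² + 37² = 100 + 1369 = 1469 ✓.
  Scale by k = 4: (4·10, 4·37) = (40, 148).
Step 4: Order so x ≤ y and verify: 40² + 148² = 1600 + 21904 = 23504 = n. ✓

n = 23504 = 40² + 148² (one valid representation with x ≤ y).


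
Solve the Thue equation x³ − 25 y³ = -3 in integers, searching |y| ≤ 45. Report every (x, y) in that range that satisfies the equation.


The equation is x³ - 25y³ = -3. For fixed y, x³ = 25·y³ − 3, so a solution requires the RHS to be a perfect cube.
Strategy: iterate y from -45 to 45, compute RHS = 25·y³ − 3, and check whether it is a (positive or negative) perfect cube.
Check small values of y:
  y = 0: RHS = -3 is not a perfect cube.
  y = 1: RHS = 22 is not a perfect cube.
  y = -1: RHS = -28 is not a perfect cube.
  y = 2: RHS = 197 is not a perfect cube.
  y = -2: RHS = -203 is not a perfect cube.
  y = 3: RHS = 672 is not a perfect cube.
  y = -3: RHS = -678 is not a perfect cube.
Continuing the search up to |y| = 45 finds no solutions either.
No (x, y) in the scanned range satisfies the equation.

No integer solutions with |y| ≤ 45.


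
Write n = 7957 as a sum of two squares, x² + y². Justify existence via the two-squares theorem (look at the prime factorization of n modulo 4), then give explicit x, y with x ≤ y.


Step 1: Factor n = 7957 = 73 · 109.
Step 2: Check the mod-4 condition on each prime factor: 73 ≡ 1 (mod 4), exponent 1; 109 ≡ 1 (mod 4), exponent 1.
All primes ≡ 3 (mod 4) appear to even exponent (or don't appear), so by the two-squares theorem n IS expressible as a sum of two squares.
Step 3: Build a representation. Here n = 73 · 109 is a product of primes ≡ 1 (mod 4). Each prime p ≡ 1 (mod 4) is itself a sum of two squares; find a² by testing p − a² for a perfect square:
  73: 73 − 1² = 72, 73 − 2² = 69, 73 − 3² = 64 = 8² ⇒ 73 = 3² + 8².
  109: 109 − 1² = 108, 109 − 2² = 105, 109 − 3² = 100 = 10² ⇒ 109 = 3² + 10².
  Combine using the Brahmagupta–Fibonacci identity (a² + b²)(c² + d²) = (ac − bd)² + (ad + bc)² = (ac + bd)² + (ad − bc)²:
  73 · 109 = 7957: from (3² + 8²)(3² + 10²), take (3·3 − 8·10, 3·10 + 8·3) = (9 − 80, 30 + 24) = (-71, 54); dropping signs (only squares matter) gives (71, 54); check 71² + 54² = 5041 + 2916 = 7957 ✓.
Step 4: Order so x ≤ y and verify: 54² + 71² = 2916 + 5041 = 7957 = n. ✓

n = 7957 = 54² + 71² (one valid representation with x ≤ y).


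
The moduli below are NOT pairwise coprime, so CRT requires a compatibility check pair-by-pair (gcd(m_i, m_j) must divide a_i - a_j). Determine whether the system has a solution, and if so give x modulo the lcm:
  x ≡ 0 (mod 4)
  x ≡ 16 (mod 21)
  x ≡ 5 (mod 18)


Moduli 4, 21, 18 are not pairwise coprime, so CRT works modulo lcm(m_i) when all pairwise compatibility conditions hold.
Pairwise compatibility: gcd(m_i, m_j) must divide a_i - a_j for every pair.
Merge one congruence at a time:
  Start: x ≡ 0 (mod 4).
  Combine with x ≡ 16 (mod 21): gcd(4, 21) = 1; 16 - 0 = 16, which IS divisible by 1, so compatible.
    Write x = 0 + 4·t and substitute into x ≡ 16 (mod 21): 4·t ≡ 16 − 0 = 16 (mod 21).
    The inverse of 4 mod 21 is 16 (since 4·16 = 64 = 3·21 + 1), so t ≡ 16·16 = 256 ≡ 4 (mod 21).
    Then x = 0 + 4·4 = 16, valid modulo lcm(4, 21) = 84: x ≡ 16 (mod 84).
  Combine with x ≡ 5 (mod 18): gcd(84, 18) = 6, and 5 - 16 = -11 is NOT divisible by 6.
    ⇒ system is inconsistent (no integer solution).

No solution (the system is inconsistent).


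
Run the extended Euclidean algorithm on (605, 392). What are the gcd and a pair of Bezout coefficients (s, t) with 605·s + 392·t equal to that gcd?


Euclidean algorithm on (605, 392) — divide until remainder is 0:
  605 = 1 · 392 + 213
  392 = 1 · 213 + 179
  213 = 1 · 179 + 34
  179 = 5 · 34 + 9
  34 = 3 · 9 + 7
  9 = 1 · 7 + 2
  7 = 3 · 2 + 1
  2 = 2 · 1 + 0
gcd(605, 392) = 1.
Track Bezout coefficients alongside the remainders: start with r₀ = 605 = a·1 + b·0 (s = 1, t = 0) and r₁ = 392 = a·0 + b·1 (s = 0, t = 1); each new remainder r_{k+1} = r_{k-1} − q_k·r_k inherits s_{k+1} = s_{k-1} − q_k·s_k, t_{k+1} = t_{k-1} − q_k·t_k, so r_k = a·s_k + b·t_k at every step:
  q = 1: r = 213, s = 1 − 1·0 = 1, t = 0 − 1·1 = -1  (check: 605·1 + 392·(-1) = 213)
  q = 1: r = 179, s = 0 − 1·1 = -1, t = 1 − 1·(-1) = 2  (check: 605·(-1) + 392·2 = 179)
  q = 1: r = 34, s = 1 − 1·(-1) = 2, t = -1 − 1·2 = -3  (check: 605·2 + 392·(-3) = 34)
  q = 5: r = 9, s = -1 − 5·2 = -11, t = 2 − 5·(-3) = 17  (check: 605·(-11) + 392·17 = 9)
  q = 3: r = 7, s = 2 − 3·(-11) = 35, t = -3 − 3·17 = -54  (check: 605·35 + 392·(-54) = 7)
  q = 1: r = 2, s = -11 − 1·35 = -46, t = 17 − 1·(-54) = 71  (check: 605·(-46) + 392·71 = 2)
  q = 3: r = 1, s = 35 − 3·(-46) = 173, t = -54 − 3·71 = -267  (check: 605·173 + 392·(-267) = 1)
The row with r = 1 (the gcd) gives the Bezout coefficients s = 173, t = -267.
Result: 605 · (173) + 392 · (-267) = 1.

gcd(605, 392) = 1; s = 173, t = -267 (check: 605·173 + 392·(-267) = 1).


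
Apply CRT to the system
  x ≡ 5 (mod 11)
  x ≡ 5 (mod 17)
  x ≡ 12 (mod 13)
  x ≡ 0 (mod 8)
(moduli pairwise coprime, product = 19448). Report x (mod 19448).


Product of moduli M = 11 · 17 · 13 · 8 = 19448.
Merge one congruence at a time:
  Start: x ≡ 5 (mod 11).
  Combine with x ≡ 5 (mod 17); new modulus lcm = 187.
    Write x = 5 + 11·t and substitute into x ≡ 5 (mod 17): 11·t ≡ 5 − 5 = 0 (mod 17).
    The inverse of 11 mod 17 is 14 (since 11·14 = 154 = 9·17 + 1), so t ≡ 14·0 = 0 ≡ 0 (mod 17).
    Then x = 5 + 11·0 = 5, valid modulo lcm(11, 17) = 187: x ≡ 5 (mod 187).
  Combine with x ≡ 12 (mod 13); new modulus lcm = 2431.
    Write x = 5 + 187·t and substitute into x ≡ 12 (mod 13): 187·t ≡ 12 − 5 = 7 (mod 13).
    Reduce coefficients mod 13: 5·t ≡ 7 (mod 13).
    The inverse of 5 mod 13 is 8 (since 5·8 = 40 = 3·13 + 1), so t ≡ 8·7 = 56 ≡ 4 (mod 13).
    Then x = 5 + 187·4 = 753, valid modulo lcm(187, 13) = 2431: x ≡ 753 (mod 2431).
  Combine with x ≡ 0 (mod 8); new modulus lcm = 19448.
    Write x = 753 + 2431·t and substitute into x ≡ 0 (mod 8): 2431·t ≡ 0 − 753 = -753 (mod 8).
    Reduce coefficients mod 8: 7·t ≡ 7 (mod 8).
    The inverse of 7 mod 8 is 7 (since 7·7 = 49 = 6·8 + 1), so t ≡ 7·7 = 49 ≡ 1 (mod 8).
    Then x = 753 + 2431·1 = 3184, valid modulo lcm(2431, 8) = 19448: x ≡ 3184 (mod 19448).
Verify against each original: 3184 mod 11 = 5, 3184 mod 17 = 5, 3184 mod 13 = 12, 3184 mod 8 = 0.

x ≡ 3184 (mod 19448).


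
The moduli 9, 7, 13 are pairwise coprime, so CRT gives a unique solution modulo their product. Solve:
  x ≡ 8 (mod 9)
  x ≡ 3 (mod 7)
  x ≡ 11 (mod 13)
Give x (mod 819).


Moduli 9, 7, 13 are pairwise coprime; by CRT there is a unique solution modulo M = 9 · 7 · 13 = 819.
Solve pairwise, accumulating the modulus:
  Start with x ≡ 8 (mod 9).
  Combine with x ≡ 3 (mod 7): since gcd(9, 7) = 1, we get a unique residue mod 63.
    Write x = 8 + 9·t and substitute into x ≡ 3 (mod 7): 9·t ≡ 3 − 8 = -5 (mod 7).
    Reduce coefficients mod 7: 2·t ≡ 2 (mod 7).
    The inverse of 2 mod 7 is 4 (since 2·4 = 8 = 1·7 + 1), so t ≡ 4·2 = 8 ≡ 1 (mod 7).
    Then x = 8 + 9·1 = 17, valid modulo lcm(9, 7) = 63: x ≡ 17 (mod 63).
  Combine with x ≡ 11 (mod 13): since gcd(63, 13) = 1, we get a unique residue mod 819.
    Write x = 17 + 63·t and substitute into x ≡ 11 (mod 13): 63·t ≡ 11 − 17 = -6 (mod 13).
    Reduce coefficients mod 13: 11·t ≡ 7 (mod 13).
    The inverse of 11 mod 13 is 6 (since 11·6 = 66 = 5·13 + 1), so t ≡ 6·7 = 42 ≡ 3 (mod 13).
    Then x = 17 + 63·3 = 206, valid modulo lcm(63, 13) = 819: x ≡ 206 (mod 819).
Verify: 206 mod 9 = 8 ✓, 206 mod 7 = 3 ✓, 206 mod 13 = 11 ✓.

x ≡ 206 (mod 819).


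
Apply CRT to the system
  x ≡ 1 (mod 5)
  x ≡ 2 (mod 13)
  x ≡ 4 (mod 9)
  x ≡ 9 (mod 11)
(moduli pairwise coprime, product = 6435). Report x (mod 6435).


Product of moduli M = 5 · 13 · 9 · 11 = 6435.
Merge one congruence at a time:
  Start: x ≡ 1 (mod 5).
  Combine with x ≡ 2 (mod 13); new modulus lcm = 65.
    Write x = 1 + 5·t and substitute into x ≡ 2 (mod 13): 5·t ≡ 2 − 1 = 1 (mod 13).
    The inverse of 5 mod 13 is 8 (since 5·8 = 40 = 3·13 + 1), so t ≡ 8·1 = 8 ≡ 8 (mod 13).
    Then x = 1 + 5·8 = 41, valid modulo lcm(5, 13) = 65: x ≡ 41 (mod 65).
  Combine with x ≡ 4 (mod 9); new modulus lcm = 585.
    Write x = 41 + 65·t and substitute into x ≡ 4 (mod 9): 65·t ≡ 4 − 41 = -37 (mod 9).
    Reduce coefficients mod 9: 2·t ≡ 8 (mod 9).
    The inverse of 2 mod 9 is 5 (since 2·5 = 10 = 1·9 + 1), so t ≡ 5·8 = 40 ≡ 4 (mod 9).
    Then x = 41 + 65·4 = 301, valid modulo lcm(65, 9) = 585: x ≡ 301 (mod 585).
  Combine with x ≡ 9 (mod 11); new modulus lcm = 6435.
    Write x = 301 + 585·t and substitute into x ≡ 9 (mod 11): 585·t ≡ 9 − 301 = -292 (mod 11).
    Reduce coefficients mod 11: 2·t ≡ 5 (mod 11).
    The inverse of 2 mod 11 is 6 (since 2·6 = 12 = 1·11 + 1), so t ≡ 6·5 = 30 ≡ 8 (mod 11).
    Then x = 301 + 585·8 = 4981, valid modulo lcm(585, 11) = 6435: x ≡ 4981 (mod 6435).
Verify against each original: 4981 mod 5 = 1, 4981 mod 13 = 2, 4981 mod 9 = 4, 4981 mod 11 = 9.

x ≡ 4981 (mod 6435).


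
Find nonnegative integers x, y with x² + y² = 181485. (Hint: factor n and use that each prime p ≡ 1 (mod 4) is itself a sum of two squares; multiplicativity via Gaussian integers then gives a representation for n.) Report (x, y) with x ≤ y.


Step 1: Factor n = 181485 = 3^2 · 5 · 37 · 109.
Step 2: Check the mod-4 condition on each prime factor: 3 ≡ 3 (mod 4), exponent 2 (must be even); 5 ≡ 1 (mod 4), exponent 1; 37 ≡ 1 (mod 4), exponent 1; 109 ≡ 1 (mod 4), exponent 1.
All primes ≡ 3 (mod 4) appear to even exponent (or don't appear), so by the two-squares theorem n IS expressible as a sum of two squares.
Step 3: Build a representation. Group n = k² · m with k = 3 and m = 5 · 37 · 109 = 20165 (a product of primes ≡ 1 (mod 4)); a representation of m scales to one of n via (k·x)² + (k·y)² = k²(x² + y²). Each prime p ≡ 1 (mod 4) is itself a sum of two squares; find a² by testing p − a² for a perfect square:
  5: 5 − 1² = 4 = 2² ⇒ 5 = 1² + 2².
  37: 37 − 1² = 36 = 6² ⇒ 37 = 1² + 6².
  109: 109 − 1² = 108, 109 − 2² = 105, 109 − 3² = 100 = 10² ⇒ 109 = 3² + 10².
  Combine using the Brahmagupta–Fibonacci identity (a² + b²)(c² + d²) = (ac − bd)² + (ad + bc)² = (ac + bd)² + (ad − bc)²:
  5 · 37 = 185: from (1² + 2²)(1² + 6²), take (1·1 − 2·6, 1·6 + 2·1) = (1 − 12, 6 + 2) = (-11, 8); dropping signs (only squares matter) gives (11, 8); check 11² + 8² = 121 + 64 = 185 ✓.
  185 · 109 = 20165: from (11² + 8²)(3² + 10²), take (11·3 − 8·10, 11·10 + 8·3) = (33 − 80, 110 + 24) = (-47, 134); dropping signs (only squares matter) gives (47, 134); check 47² + 134² = 2209 + 17956 = 20165 ✓.
  Scale by k = 3: (3·47, 3·134) = (141, 402).
Step 4: Order so x ≤ y and verify: 141² + 402² = 19881 + 161604 = 181485 = n. ✓

n = 181485 = 141² + 402² (one valid representation with x ≤ y).


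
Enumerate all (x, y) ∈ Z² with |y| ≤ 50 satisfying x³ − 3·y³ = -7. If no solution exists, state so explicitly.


The equation is x³ - 3y³ = -7. For fixed y, x³ = 3·y³ − 7, so a solution requires the RHS to be a perfect cube.
Strategy: iterate y from -50 to 50, compute RHS = 3·y³ − 7, and check whether it is a (positive or negative) perfect cube.
Check small values of y:
  y = 0: RHS = -7 is not a perfect cube.
  y = 1: RHS = -4 is not a perfect cube.
  y = -1: RHS = -10 is not a perfect cube.
  y = 2: RHS = 17 is not a perfect cube.
  y = -2: RHS = -31 is not a perfect cube.
  y = 3: RHS = 74 is not a perfect cube.
  y = -3: RHS = -88 is not a perfect cube.
Continuing the search up to |y| = 50 finds no solutions either.
No (x, y) in the scanned range satisfies the equation.

No integer solutions with |y| ≤ 50.


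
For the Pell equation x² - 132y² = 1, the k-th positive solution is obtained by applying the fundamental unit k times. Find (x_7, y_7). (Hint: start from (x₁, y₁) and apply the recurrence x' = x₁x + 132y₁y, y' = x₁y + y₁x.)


Step 1: Find the fundamental solution (x₁, y₁) of x² - 132y² = 1.
  Expand √132 as a continued fraction. a₀ = ⌊√132⌋ = 11; iterate m_{k+1} = d_k·a_k − m_k, d_{k+1} = (132 − m_{k+1}²)/d_k, a_{k+1} = ⌊(a₀ + m_{k+1})/d_{k+1}⌋ (starting m₀ = 0, d₀ = 1), with convergents p_k = a_k·p_{k-1} + p_{k-2}, q_k = a_k·q_{k-1} + q_{k-2} (p₋₁ = 1, q₋₁ = 0):
  k = 0: a₀ = 11; p₀/q₀ = 11/1; p₀² − 132·q₀² = 121 − 132 = -11.
  k = 1: m = 11, d = 11, a = ⌊(11 + 11)/11⌋ = 2; p/q = (2·11 + 1)/(2·1 + 0) = 23/2; p² − 132·q² = 529 − 528 = 1.
  The first convergent with p² − 132·q² = 1 gives the fundamental solution (x₁, y₁) = (23, 2).
Step 2: Apply the recurrence (x_{n+1}, y_{n+1}) = (x₁x_n + 132y₁y_n, x₁y_n + y₁x_n) repeatedly.
  From (x_1, y_1) = (23, 2): x_2 = 23·23 + 132·2·2 = 1057; y_2 = 23·2 + 2·23 = 92.
  From (x_2, y_2) = (1057, 92): x_3 = 23·1057 + 132·2·92 = 48599; y_3 = 23·92 + 2·1057 = 4230.
  From (x_3, y_3) = (48599, 4230): x_4 = 23·48599 + 132·2·4230 = 2234497; y_4 = 23·4230 + 2·48599 = 194488.
  From (x_4, y_4) = (2234497, 194488): x_5 = 23·2234497 + 132·2·194488 = 102738263; y_5 = 23·194488 + 2·2234497 = 8942218.
  From (x_5, y_5) = (102738263, 8942218): x_6 = 23·102738263 + 132·2·8942218 = 4723725601; y_6 = 23·8942218 + 2·102738263 = 411147540.
  From (x_6, y_6) = (4723725601, 411147540): x_7 = 23·4723725601 + 132·2·411147540 = 217188639383; y_7 = 23·411147540 + 2·4723725601 = 18903844622.
Step 3: Verify x_7² - 132·y_7² = 47170905077038818620689 - 47170905077038818620688 = 1 (should be 1). ✓

(x_1, y_1) = (23, 2); (x_7, y_7) = (217188639383, 18903844622).


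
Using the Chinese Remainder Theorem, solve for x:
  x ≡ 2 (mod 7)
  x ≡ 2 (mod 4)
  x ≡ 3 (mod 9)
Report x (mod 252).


Moduli 7, 4, 9 are pairwise coprime; by CRT there is a unique solution modulo M = 7 · 4 · 9 = 252.
Solve pairwise, accumulating the modulus:
  Start with x ≡ 2 (mod 7).
  Combine with x ≡ 2 (mod 4): since gcd(7, 4) = 1, we get a unique residue mod 28.
    Write x = 2 + 7·t and substitute into x ≡ 2 (mod 4): 7·t ≡ 2 − 2 = 0 (mod 4).
    Reduce coefficients mod 4: 3·t ≡ 0 (mod 4).
    The inverse of 3 mod 4 is 3 (since 3·3 = 9 = 2·4 + 1), so t ≡ 3·0 = 0 ≡ 0 (mod 4).
    Then x = 2 + 7·0 = 2, valid modulo lcm(7, 4) = 28: x ≡ 2 (mod 28).
  Combine with x ≡ 3 (mod 9): since gcd(28, 9) = 1, we get a unique residue mod 252.
    Write x = 2 + 28·t and substitute into x ≡ 3 (mod 9): 28·t ≡ 3 − 2 = 1 (mod 9).
    Reduce coefficients mod 9: 1·t ≡ 1 (mod 9).
    So t ≡ 1 (mod 9).
    Then x = 2 + 28·1 = 30, valid modulo lcm(28, 9) = 252: x ≡ 30 (mod 252).
Verify: 30 mod 7 = 2 ✓, 30 mod 4 = 2 ✓, 30 mod 9 = 3 ✓.

x ≡ 30 (mod 252).


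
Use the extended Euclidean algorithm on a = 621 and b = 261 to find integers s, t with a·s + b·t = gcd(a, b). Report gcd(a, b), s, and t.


Euclidean algorithm on (621, 261) — divide until remainder is 0:
  621 = 2 · 261 + 99
  261 = 2 · 99 + 63
  99 = 1 · 63 + 36
  63 = 1 · 36 + 27
  36 = 1 · 27 + 9
  27 = 3 · 9 + 0
gcd(621, 261) = 9.
Track Bezout coefficients alongside the remainders: start with r₀ = 621 = a·1 + b·0 (s = 1, t = 0) and r₁ = 261 = a·0 + b·1 (s = 0, t = 1); each new remainder r_{k+1} = r_{k-1} − q_k·r_k inherits s_{k+1} = s_{k-1} − q_k·s_k, t_{k+1} = t_{k-1} − q_k·t_k, so r_k = a·s_k + b·t_k at every step:
  q = 2: r = 99, s = 1 − 2·0 = 1, t = 0 − 2·1 = -2  (check: 621·1 + 261·(-2) = 99)
  q = 2: r = 63, s = 0 − 2·1 = -2, t = 1 − 2·(-2) = 5  (check: 621·(-2) + 261·5 = 63)
  q = 1: r = 36, s = 1 − 1·(-2) = 3, t = -2 − 1·5 = -7  (check: 621·3 + 261·(-7) = 36)
  q = 1: r = 27, s = -2 − 1·3 = -5, t = 5 − 1·(-7) = 12  (check: 621·(-5) + 261·12 = 27)
  q = 1: r = 9, s = 3 − 1·(-5) = 8, t = -7 − 1·12 = -19  (check: 621·8 + 261·(-19) = 9)
The row with r = 9 (the gcd) gives the Bezout coefficients s = 8, t = -19.
Result: 621 · (8) + 261 · (-19) = 9.

gcd(621, 261) = 9; s = 8, t = -19 (check: 621·8 + 261·(-19) = 9).


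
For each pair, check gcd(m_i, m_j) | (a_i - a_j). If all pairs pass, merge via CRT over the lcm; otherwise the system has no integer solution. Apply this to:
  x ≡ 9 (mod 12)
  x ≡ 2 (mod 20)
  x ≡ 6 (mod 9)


Moduli 12, 20, 9 are not pairwise coprime, so CRT works modulo lcm(m_i) when all pairwise compatibility conditions hold.
Pairwise compatibility: gcd(m_i, m_j) must divide a_i - a_j for every pair.
Merge one congruence at a time:
  Start: x ≡ 9 (mod 12).
  Combine with x ≡ 2 (mod 20): gcd(12, 20) = 4, and 2 - 9 = -7 is NOT divisible by 4.
    ⇒ system is inconsistent (no integer solution).

No solution (the system is inconsistent).


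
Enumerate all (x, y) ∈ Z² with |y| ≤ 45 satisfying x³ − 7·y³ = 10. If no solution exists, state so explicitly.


The equation is x³ - 7y³ = 10. For fixed y, x³ = 7·y³ + 10, so a solution requires the RHS to be a perfect cube.
Strategy: iterate y from -45 to 45, compute RHS = 7·y³ + 10, and check whether it is a (positive or negative) perfect cube.
Check small values of y:
  y = 0: RHS = 10 is not a perfect cube.
  y = 1: RHS = 17 is not a perfect cube.
  y = -1: RHS = 3 is not a perfect cube.
  y = 2: RHS = 66 is not a perfect cube.
  y = -2: RHS = -46 is not a perfect cube.
  y = 3: RHS = 199 is not a perfect cube.
  y = -3: RHS = -179 is not a perfect cube.
Continuing the search up to |y| = 45 finds no solutions either.
No (x, y) in the scanned range satisfies the equation.

No integer solutions with |y| ≤ 45.


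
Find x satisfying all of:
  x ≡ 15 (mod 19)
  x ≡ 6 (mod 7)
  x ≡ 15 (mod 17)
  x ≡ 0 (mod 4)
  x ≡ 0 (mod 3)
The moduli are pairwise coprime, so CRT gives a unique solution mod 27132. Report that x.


Product of moduli M = 19 · 7 · 17 · 4 · 3 = 27132.
Merge one congruence at a time:
  Start: x ≡ 15 (mod 19).
  Combine with x ≡ 6 (mod 7); new modulus lcm = 133.
    Write x = 15 + 19·t and substitute into x ≡ 6 (mod 7): 19·t ≡ 6 − 15 = -9 (mod 7).
    Reduce coefficients mod 7: 5·t ≡ 5 (mod 7).
    The inverse of 5 mod 7 is 3 (since 5·3 = 15 = 2·7 + 1), so t ≡ 3·5 = 15 ≡ 1 (mod 7).
    Then x = 15 + 19·1 = 34, valid modulo lcm(19, 7) = 133: x ≡ 34 (mod 133).
  Combine with x ≡ 15 (mod 17); new modulus lcm = 2261.
    Write x = 34 + 133·t and substitute into x ≡ 15 (mod 17): 133·t ≡ 15 − 34 = -19 (mod 17).
    Reduce coefficients mod 17: 14·t ≡ 15 (mod 17).
    The inverse of 14 mod 17 is 11 (since 14·11 = 154 = 9·17 + 1), so t ≡ 11·15 = 165 ≡ 12 (mod 17).
    Then x = 34 + 133·12 = 1630, valid modulo lcm(133, 17) = 2261: x ≡ 1630 (mod 2261).
  Combine with x ≡ 0 (mod 4); new modulus lcm = 9044.
    Write x = 1630 + 2261·t and substitute into x ≡ 0 (mod 4): 2261·t ≡ 0 − 1630 = -1630 (mod 4).
    Reduce coefficients mod 4: 1·t ≡ 2 (mod 4).
    So t ≡ 2 (mod 4).
    Then x = 1630 + 2261·2 = 6152, valid modulo lcm(2261, 4) = 9044: x ≡ 6152 (mod 9044).
  Combine with x ≡ 0 (mod 3); new modulus lcm = 27132.
    Write x = 6152 + 9044·t and substitute into x ≡ 0 (mod 3): 9044·t ≡ 0 − 6152 = -6152 (mod 3).
    Reduce coefficients mod 3: 2·t ≡ 1 (mod 3).
    The inverse of 2 mod 3 is 2 (since 2·2 = 4 = 1·3 + 1), so t ≡ 2·1 = 2 ≡ 2 (mod 3).
    Then x = 6152 + 9044·2 = 24240, valid modulo lcm(9044, 3) = 27132: x ≡ 24240 (mod 27132).
Verify against each original: 24240 mod 19 = 15, 24240 mod 7 = 6, 24240 mod 17 = 15, 24240 mod 4 = 0, 24240 mod 3 = 0.

x ≡ 24240 (mod 27132).


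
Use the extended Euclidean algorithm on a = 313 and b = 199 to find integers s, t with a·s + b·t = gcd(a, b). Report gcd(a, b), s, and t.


Euclidean algorithm on (313, 199) — divide until remainder is 0:
  313 = 1 · 199 + 114
  199 = 1 · 114 + 85
  114 = 1 · 85 + 29
  85 = 2 · 29 + 27
  29 = 1 · 27 + 2
  27 = 13 · 2 + 1
  2 = 2 · 1 + 0
gcd(313, 199) = 1.
Track Bezout coefficients alongside the remainders: start with r₀ = 313 = a·1 + b·0 (s = 1, t = 0) and r₁ = 199 = a·0 + b·1 (s = 0, t = 1); each new remainder r_{k+1} = r_{k-1} − q_k·r_k inherits s_{k+1} = s_{k-1} − q_k·s_k, t_{k+1} = t_{k-1} − q_k·t_k, so r_k = a·s_k + b·t_k at every step:
  q = 1: r = 114, s = 1 − 1·0 = 1, t = 0 − 1·1 = -1  (check: 313·1 + 199·(-1) = 114)
  q = 1: r = 85, s = 0 − 1·1 = -1, t = 1 − 1·(-1) = 2  (check: 313·(-1) + 199·2 = 85)
  q = 1: r = 29, s = 1 − 1·(-1) = 2, t = -1 − 1·2 = -3  (check: 313·2 + 199·(-3) = 29)
  q = 2: r = 27, s = -1 − 2·2 = -5, t = 2 − 2·(-3) = 8  (check: 313·(-5) + 199·8 = 27)
  q = 1: r = 2, s = 2 − 1·(-5) = 7, t = -3 − 1·8 = -11  (check: 313·7 + 199·(-11) = 2)
  q = 13: r = 1, s = -5 − 13·7 = -96, t = 8 − 13·(-11) = 151  (check: 313·(-96) + 199·151 = 1)
The row with r = 1 (the gcd) gives the Bezout coefficients s = -96, t = 151.
Result: 313 · (-96) + 199 · (151) = 1.

gcd(313, 199) = 1; s = -96, t = 151 (check: 313·(-96) + 199·151 = 1).


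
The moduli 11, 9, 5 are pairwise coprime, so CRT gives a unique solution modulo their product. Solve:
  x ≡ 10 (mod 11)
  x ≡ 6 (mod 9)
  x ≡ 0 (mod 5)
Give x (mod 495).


Moduli 11, 9, 5 are pairwise coprime; by CRT there is a unique solution modulo M = 11 · 9 · 5 = 495.
Solve pairwise, accumulating the modulus:
  Start with x ≡ 10 (mod 11).
  Combine with x ≡ 6 (mod 9): since gcd(11, 9) = 1, we get a unique residue mod 99.
    Write x = 10 + 11·t and substitute into x ≡ 6 (mod 9): 11·t ≡ 6 − 10 = -4 (mod 9).
    Reduce coefficients mod 9: 2·t ≡ 5 (mod 9).
    The inverse of 2 mod 9 is 5 (since 2·5 = 10 = 1·9 + 1), so t ≡ 5·5 = 25 ≡ 7 (mod 9).
    Then x = 10 + 11·7 = 87, valid modulo lcm(11, 9) = 99: x ≡ 87 (mod 99).
  Combine with x ≡ 0 (mod 5): since gcd(99, 5) = 1, we get a unique residue mod 495.
    Write x = 87 + 99·t and substitute into x ≡ 0 (mod 5): 99·t ≡ 0 − 87 = -87 (mod 5).
    Reduce coefficients mod 5: 4·t ≡ 3 (mod 5).
    The inverse of 4 mod 5 is 4 (since 4·4 = 16 = 3·5 + 1), so t ≡ 4·3 = 12 ≡ 2 (mod 5).
    Then x = 87 + 99·2 = 285, valid modulo lcm(99, 5) = 495: x ≡ 285 (mod 495).
Verify: 285 mod 11 = 10 ✓, 285 mod 9 = 6 ✓, 285 mod 5 = 0 ✓.

x ≡ 285 (mod 495).


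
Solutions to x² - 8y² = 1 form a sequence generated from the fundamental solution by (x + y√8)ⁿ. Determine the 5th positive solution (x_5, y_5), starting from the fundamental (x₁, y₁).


Step 1: Find the fundamental solution (x₁, y₁) of x² - 8y² = 1.
  Expand √8 as a continued fraction. a₀ = ⌊√8⌋ = 2; iterate m_{k+1} = d_k·a_k − m_k, d_{k+1} = (8 − m_{k+1}²)/d_k, a_{k+1} = ⌊(a₀ + m_{k+1})/d_{k+1}⌋ (starting m₀ = 0, d₀ = 1), with convergents p_k = a_k·p_{k-1} + p_{k-2}, q_k = a_k·q_{k-1} + q_{k-2} (p₋₁ = 1, q₋₁ = 0):
  k = 0: a₀ = 2; p₀/q₀ = 2/1; p₀² − 8·q₀² = 4 − 8 = -4.
  k = 1: m = 2, d = 4, a = ⌊(2 + 2)/4⌋ = 1; p/q = (1·2 + 1)/(1·1 + 0) = 3/1; p² − 8·q² = 9 − 8 = 1.
  The first convergent with p² − 8·q² = 1 gives the fundamental solution (x₁, y₁) = (3, 1).
Step 2: Apply the recurrence (x_{n+1}, y_{n+1}) = (x₁x_n + 8y₁y_n, x₁y_n + y₁x_n) repeatedly.
  From (x_1, y_1) = (3, 1): x_2 = 3·3 + 8·1·1 = 17; y_2 = 3·1 + 1·3 = 6.
  From (x_2, y_2) = (17, 6): x_3 = 3·17 + 8·1·6 = 99; y_3 = 3·6 + 1·17 = 35.
  From (x_3, y_3) = (99, 35): x_4 = 3·99 + 8·1·35 = 577; y_4 = 3·35 + 1·99 = 204.
  From (x_4, y_4) = (577, 204): x_5 = 3·577 + 8·1·204 = 3363; y_5 = 3·204 + 1·577 = 1189.
Step 3: Verify x_5² - 8·y_5² = 11309769 - 11309768 = 1 (should be 1). ✓

(x_1, y_1) = (3, 1); (x_5, y_5) = (3363, 1189).


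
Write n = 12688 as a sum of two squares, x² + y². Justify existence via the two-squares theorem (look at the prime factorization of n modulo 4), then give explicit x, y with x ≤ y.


Step 1: Factor n = 12688 = 2^4 · 13 · 61.
Step 2: Check the mod-4 condition on each prime factor: 2 = 2 (special); 13 ≡ 1 (mod 4), exponent 1; 61 ≡ 1 (mod 4), exponent 1.
All primes ≡ 3 (mod 4) appear to even exponent (or don't appear), so by the two-squares theorem n IS expressible as a sum of two squares.
Step 3: Build a representation. Group n = k² · m with k = 4 and m = 13 · 61 = 793 (a product of primes ≡ 1 (mod 4)); a representation of m scales to one of n via (k·x)² + (k·y)² = k²(x² + y²). Each prime p ≡ 1 (mod 4) is itself a sum of two squares; find a² by testing p − a² for a perfect square:
  13: 13 − 1² = 12, 13 − 2² = 9 = 3² ⇒ 13 = 2² + 3².
  61: 61 − 1² = 60, 61 − 2² = 57, 61 − 3² = 52, 61 − 4² = 45, 61 − 5² = 36 = 6² ⇒ 61 = 5² + 6².
  Combine using the Brahmagupta–Fibonacci identity (a² + b²)(c² + d²) = (ac − bd)² + (ad + bc)² = (ac + bd)² + (ad − bc)²:
  13 · 61 = 793: from (2² + 3²)(5² + 6²), take (2·5 − 3·6, 2·6 + 3·5) = (10 − 18, 12 + 15) = (-8, 27); dropping signs (only squares matter) gives (8, 27); check 8² + 27² = 64 + 729 = 793 ✓.
  Scale by k = 4: (4·8, 4·27) = (32, 108).
Step 4: Order so x ≤ y and verify: 32² + 108² = 1024 + 11664 = 12688 = n. ✓

n = 12688 = 32² + 108² (one valid representation with x ≤ y).


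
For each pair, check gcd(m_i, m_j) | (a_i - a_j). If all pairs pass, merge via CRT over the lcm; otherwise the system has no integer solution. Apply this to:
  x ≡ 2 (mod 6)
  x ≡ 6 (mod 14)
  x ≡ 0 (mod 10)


Moduli 6, 14, 10 are not pairwise coprime, so CRT works modulo lcm(m_i) when all pairwise compatibility conditions hold.
Pairwise compatibility: gcd(m_i, m_j) must divide a_i - a_j for every pair.
Merge one congruence at a time:
  Start: x ≡ 2 (mod 6).
  Combine with x ≡ 6 (mod 14): gcd(6, 14) = 2; 6 - 2 = 4, which IS divisible by 2, so compatible.
    Write x = 2 + 6·t and substitute into x ≡ 6 (mod 14): 6·t ≡ 6 − 2 = 4 (mod 14).
    Divide the congruence (and modulus) by g = 2: 3·t ≡ 2 (mod 7).
    The inverse of 3 mod 7 is 5 (since 3·5 = 15 = 2·7 + 1), so t ≡ 5·2 = 10 ≡ 3 (mod 7).
    Then x = 2 + 6·3 = 20, valid modulo lcm(6, 14) = 42: x ≡ 20 (mod 42).
  Combine with x ≡ 0 (mod 10): gcd(42, 10) = 2; 0 - 20 = -20, which IS divisible by 2, so compatible.
    Write x = 20 + 42·t and substitute into x ≡ 0 (mod 10): 42·t ≡ 0 − 20 = -20 (mod 10).
    Divide the congruence (and modulus) by g = 2: 21·t ≡ -10 (mod 5).
    Reduce coefficients mod 5: 1·t ≡ 0 (mod 5).
    So t ≡ 0 (mod 5).
    Then x = 20 + 42·0 = 20, valid modulo lcm(42, 10) = 210: x ≡ 20 (mod 210).
Verify: 20 mod 6 = 2, 20 mod 14 = 6, 20 mod 10 = 0.

x ≡ 20 (mod 210).


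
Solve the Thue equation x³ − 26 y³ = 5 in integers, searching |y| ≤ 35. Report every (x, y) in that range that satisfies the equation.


The equation is x³ - 26y³ = 5. For fixed y, x³ = 26·y³ + 5, so a solution requires the RHS to be a perfect cube.
Strategy: iterate y from -35 to 35, compute RHS = 26·y³ + 5, and check whether it is a (positive or negative) perfect cube.
Check small values of y:
  y = 0: RHS = 5 is not a perfect cube.
  y = 1: RHS = 31 is not a perfect cube.
  y = -1: RHS = -21 is not a perfect cube.
  y = 2: RHS = 213 is not a perfect cube.
  y = -2: RHS = -203 is not a perfect cube.
  y = 3: RHS = 707 is not a perfect cube.
  y = -3: RHS = -697 is not a perfect cube.
Continuing the search up to |y| = 35 finds no solutions either.
No (x, y) in the scanned range satisfies the equation.

No integer solutions with |y| ≤ 35.


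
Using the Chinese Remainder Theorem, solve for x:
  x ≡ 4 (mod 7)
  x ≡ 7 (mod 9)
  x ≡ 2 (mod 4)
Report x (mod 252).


Moduli 7, 9, 4 are pairwise coprime; by CRT there is a unique solution modulo M = 7 · 9 · 4 = 252.
Solve pairwise, accumulating the modulus:
  Start with x ≡ 4 (mod 7).
  Combine with x ≡ 7 (mod 9): since gcd(7, 9) = 1, we get a unique residue mod 63.
    Write x = 4 + 7·t and substitute into x ≡ 7 (mod 9): 7·t ≡ 7 − 4 = 3 (mod 9).
    The inverse of 7 mod 9 is 4 (since 7·4 = 28 = 3·9 + 1), so t ≡ 4·3 = 12 ≡ 3 (mod 9).
    Then x = 4 + 7·3 = 25, valid modulo lcm(7, 9) = 63: x ≡ 25 (mod 63).
  Combine with x ≡ 2 (mod 4): since gcd(63, 4) = 1, we get a unique residue mod 252.
    Write x = 25 + 63·t and substitute into x ≡ 2 (mod 4): 63·t ≡ 2 − 25 = -23 (mod 4).
    Reduce coefficients mod 4: 3·t ≡ 1 (mod 4).
    The inverse of 3 mod 4 is 3 (since 3·3 = 9 = 2·4 + 1), so t ≡ 3·1 = 3 ≡ 3 (mod 4).
    Then x = 25 + 63·3 = 214, valid modulo lcm(63, 4) = 252: x ≡ 214 (mod 252).
Verify: 214 mod 7 = 4 ✓, 214 mod 9 = 7 ✓, 214 mod 4 = 2 ✓.

x ≡ 214 (mod 252).


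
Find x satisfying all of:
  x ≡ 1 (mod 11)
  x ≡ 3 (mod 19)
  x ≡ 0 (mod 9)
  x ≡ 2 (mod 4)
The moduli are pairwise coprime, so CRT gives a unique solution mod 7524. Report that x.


Product of moduli M = 11 · 19 · 9 · 4 = 7524.
Merge one congruence at a time:
  Start: x ≡ 1 (mod 11).
  Combine with x ≡ 3 (mod 19); new modulus lcm = 209.
    Write x = 1 + 11·t and substitute into x ≡ 3 (mod 19): 11·t ≡ 3 − 1 = 2 (mod 19).
    The inverse of 11 mod 19 is 7 (since 11·7 = 77 = 4·19 + 1), so t ≡ 7·2 = 14 ≡ 14 (mod 19).
    Then x = 1 + 11·14 = 155, valid modulo lcm(11, 19) = 209: x ≡ 155 (mod 209).
  Combine with x ≡ 0 (mod 9); new modulus lcm = 1881.
    Write x = 155 + 209·t and substitute into x ≡ 0 (mod 9): 209·t ≡ 0 − 155 = -155 (mod 9).
    Reduce coefficients mod 9: 2·t ≡ 7 (mod 9).
    The inverse of 2 mod 9 is 5 (since 2·5 = 10 = 1·9 + 1), so t ≡ 5·7 = 35 ≡ 8 (mod 9).
    Then x = 155 + 209·8 = 1827, valid modulo lcm(209, 9) = 1881: x ≡ 1827 (mod 1881).
  Combine with x ≡ 2 (mod 4); new modulus lcm = 7524.
    Write x = 1827 + 1881·t and substitute into x ≡ 2 (mod 4): 1881·t ≡ 2 − 1827 = -1825 (mod 4).
    Reduce coefficients mod 4: 1·t ≡ 3 (mod 4).
    So t ≡ 3 (mod 4).
    Then x = 1827 + 1881·3 = 7470, valid modulo lcm(1881, 4) = 7524: x ≡ 7470 (mod 7524).
Verify against each original: 7470 mod 11 = 1, 7470 mod 19 = 3, 7470 mod 9 = 0, 7470 mod 4 = 2.

x ≡ 7470 (mod 7524).


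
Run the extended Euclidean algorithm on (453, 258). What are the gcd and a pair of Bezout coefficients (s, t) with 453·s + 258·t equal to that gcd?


Euclidean algorithm on (453, 258) — divide until remainder is 0:
  453 = 1 · 258 + 195
  258 = 1 · 195 + 63
  195 = 3 · 63 + 6
  63 = 10 · 6 + 3
  6 = 2 · 3 + 0
gcd(453, 258) = 3.
Track Bezout coefficients alongside the remainders: start with r₀ = 453 = a·1 + b·0 (s = 1, t = 0) and r₁ = 258 = a·0 + b·1 (s = 0, t = 1); each new remainder r_{k+1} = r_{k-1} − q_k·r_k inherits s_{k+1} = s_{k-1} − q_k·s_k, t_{k+1} = t_{k-1} − q_k·t_k, so r_k = a·s_k + b·t_k at every step:
  q = 1: r = 195, s = 1 − 1·0 = 1, t = 0 − 1·1 = -1  (check: 453·1 + 258·(-1) = 195)
  q = 1: r = 63, s = 0 − 1·1 = -1, t = 1 − 1·(-1) = 2  (check: 453·(-1) + 258·2 = 63)
  q = 3: r = 6, s = 1 − 3·(-1) = 4, t = -1 − 3·2 = -7  (check: 453·4 + 258·(-7) = 6)
  q = 10: r = 3, s = -1 − 10·4 = -41, t = 2 − 10·(-7) = 72  (check: 453·(-41) + 258·72 = 3)
The row with r = 3 (the gcd) gives the Bezout coefficients s = -41, t = 72.
Result: 453 · (-41) + 258 · (72) = 3.

gcd(453, 258) = 3; s = -41, t = 72 (check: 453·(-41) + 258·72 = 3).


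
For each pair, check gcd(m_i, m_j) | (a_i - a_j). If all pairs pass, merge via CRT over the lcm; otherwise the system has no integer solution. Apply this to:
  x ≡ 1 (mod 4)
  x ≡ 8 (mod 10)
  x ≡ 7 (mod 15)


Moduli 4, 10, 15 are not pairwise coprime, so CRT works modulo lcm(m_i) when all pairwise compatibility conditions hold.
Pairwise compatibility: gcd(m_i, m_j) must divide a_i - a_j for every pair.
Merge one congruence at a time:
  Start: x ≡ 1 (mod 4).
  Combine with x ≡ 8 (mod 10): gcd(4, 10) = 2, and 8 - 1 = 7 is NOT divisible by 2.
    ⇒ system is inconsistent (no integer solution).

No solution (the system is inconsistent).
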